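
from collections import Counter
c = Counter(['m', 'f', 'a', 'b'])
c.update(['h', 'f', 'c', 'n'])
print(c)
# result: Counter({'f': 2, 'm': 1, 'a': 1, 'b': 1, 'h': 1, 'c': 1, 'n': 1})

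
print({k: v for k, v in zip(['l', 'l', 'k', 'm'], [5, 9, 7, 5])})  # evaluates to {'l': 9, 'k': 7, 'm': 5}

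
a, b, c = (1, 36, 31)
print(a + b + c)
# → 68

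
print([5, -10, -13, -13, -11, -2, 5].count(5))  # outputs 2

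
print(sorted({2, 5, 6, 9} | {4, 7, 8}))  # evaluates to [2, 4, 5, 6, 7, 8, 9]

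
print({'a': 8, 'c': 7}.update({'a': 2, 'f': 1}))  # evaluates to None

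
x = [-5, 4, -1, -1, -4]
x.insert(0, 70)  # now [70, -5, 4, -1, -1, -4]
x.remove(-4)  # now [70, -5, 4, -1, -1]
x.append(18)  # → [70, -5, 4, -1, -1, 18]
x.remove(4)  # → [70, -5, -1, -1, 18]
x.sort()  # [-5, -1, -1, 18, 70]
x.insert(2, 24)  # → [-5, -1, 24, -1, 18, 70]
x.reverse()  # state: [70, 18, -1, 24, -1, -5]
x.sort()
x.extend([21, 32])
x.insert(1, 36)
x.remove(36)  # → [-5, -1, -1, 18, 24, 70, 21, 32]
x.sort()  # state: [-5, -1, -1, 18, 21, 24, 32, 70]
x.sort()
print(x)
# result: [-5, -1, -1, 18, 21, 24, 32, 70]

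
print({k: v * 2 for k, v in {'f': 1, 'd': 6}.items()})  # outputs {'f': 2, 'd': 12}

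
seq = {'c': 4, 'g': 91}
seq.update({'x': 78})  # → {'c': 4, 'g': 91, 'x': 78}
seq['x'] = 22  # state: {'c': 4, 'g': 91, 'x': 22}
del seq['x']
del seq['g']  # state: {'c': 4}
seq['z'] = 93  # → {'c': 4, 'z': 93}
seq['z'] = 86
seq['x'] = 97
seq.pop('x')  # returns 97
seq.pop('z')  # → 86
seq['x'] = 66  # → {'c': 4, 'x': 66}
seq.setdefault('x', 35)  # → 66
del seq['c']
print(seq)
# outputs {'x': 66}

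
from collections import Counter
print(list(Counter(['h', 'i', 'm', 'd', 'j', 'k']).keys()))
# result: ['h', 'i', 'm', 'd', 'j', 'k']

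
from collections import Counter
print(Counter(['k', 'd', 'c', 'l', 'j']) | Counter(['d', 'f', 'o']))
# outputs Counter({'k': 1, 'd': 1, 'c': 1, 'l': 1, 'j': 1, 'f': 1, 'o': 1})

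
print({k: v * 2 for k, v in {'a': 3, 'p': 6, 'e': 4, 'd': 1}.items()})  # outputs {'a': 6, 'p': 12, 'e': 8, 'd': 2}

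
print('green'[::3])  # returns ge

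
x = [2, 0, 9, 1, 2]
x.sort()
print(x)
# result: [0, 1, 2, 2, 9]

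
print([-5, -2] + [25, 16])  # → [-5, -2, 25, 16]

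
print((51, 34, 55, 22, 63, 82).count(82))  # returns 1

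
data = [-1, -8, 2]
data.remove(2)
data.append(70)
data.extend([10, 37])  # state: [-1, -8, 70, 10, 37]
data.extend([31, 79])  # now [-1, -8, 70, 10, 37, 31, 79]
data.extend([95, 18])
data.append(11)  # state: [-1, -8, 70, 10, 37, 31, 79, 95, 18, 11]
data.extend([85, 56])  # [-1, -8, 70, 10, 37, 31, 79, 95, 18, 11, 85, 56]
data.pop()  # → 56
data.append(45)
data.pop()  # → 45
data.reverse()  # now [85, 11, 18, 95, 79, 31, 37, 10, 70, -8, -1]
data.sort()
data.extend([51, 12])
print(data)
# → [-8, -1, 10, 11, 18, 31, 37, 70, 79, 85, 95, 51, 12]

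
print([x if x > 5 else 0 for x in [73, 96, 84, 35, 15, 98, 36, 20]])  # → [73, 96, 84, 35, 15, 98, 36, 20]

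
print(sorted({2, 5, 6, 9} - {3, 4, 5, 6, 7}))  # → [2, 9]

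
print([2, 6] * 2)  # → [2, 6, 2, 6]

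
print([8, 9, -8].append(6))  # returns None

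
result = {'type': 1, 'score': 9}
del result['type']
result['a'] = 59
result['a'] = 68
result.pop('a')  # 68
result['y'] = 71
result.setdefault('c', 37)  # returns 37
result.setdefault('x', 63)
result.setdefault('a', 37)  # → 37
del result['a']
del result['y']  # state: {'score': 9, 'c': 37, 'x': 63}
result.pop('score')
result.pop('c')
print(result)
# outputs {'x': 63}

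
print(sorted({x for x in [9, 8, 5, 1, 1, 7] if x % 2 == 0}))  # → [8]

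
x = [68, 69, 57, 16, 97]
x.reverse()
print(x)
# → [97, 16, 57, 69, 68]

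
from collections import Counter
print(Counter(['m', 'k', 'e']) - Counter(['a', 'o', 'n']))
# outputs Counter({'m': 1, 'k': 1, 'e': 1})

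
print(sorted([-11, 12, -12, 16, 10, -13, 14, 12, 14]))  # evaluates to [-13, -12, -11, 10, 12, 12, 14, 14, 16]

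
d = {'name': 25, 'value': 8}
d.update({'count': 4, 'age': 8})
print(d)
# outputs {'name': 25, 'value': 8, 'count': 4, 'age': 8}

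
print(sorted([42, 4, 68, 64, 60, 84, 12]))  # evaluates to [4, 12, 42, 60, 64, 68, 84]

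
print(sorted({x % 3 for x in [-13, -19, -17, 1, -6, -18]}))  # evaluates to [0, 1, 2]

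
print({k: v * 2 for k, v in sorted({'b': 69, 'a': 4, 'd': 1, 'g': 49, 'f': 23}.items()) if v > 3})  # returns {'a': 8, 'b': 138, 'f': 46, 'g': 98}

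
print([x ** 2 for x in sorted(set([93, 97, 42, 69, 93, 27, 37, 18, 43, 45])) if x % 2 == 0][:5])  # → [324, 1764]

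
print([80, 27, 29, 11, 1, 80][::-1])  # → [80, 1, 11, 29, 27, 80]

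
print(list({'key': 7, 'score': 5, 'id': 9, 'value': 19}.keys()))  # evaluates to ['key', 'score', 'id', 'value']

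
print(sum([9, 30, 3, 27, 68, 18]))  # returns 155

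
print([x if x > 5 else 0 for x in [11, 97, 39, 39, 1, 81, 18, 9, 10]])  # [11, 97, 39, 39, 0, 81, 18, 9, 10]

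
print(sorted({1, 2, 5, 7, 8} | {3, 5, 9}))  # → [1, 2, 3, 5, 7, 8, 9]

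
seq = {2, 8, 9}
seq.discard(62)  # {2, 8, 9}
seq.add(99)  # {2, 8, 9, 99}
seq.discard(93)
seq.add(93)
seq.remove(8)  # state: {2, 9, 93, 99}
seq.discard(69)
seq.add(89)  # {2, 9, 89, 93, 99}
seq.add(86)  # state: {2, 9, 86, 89, 93, 99}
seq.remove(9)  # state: {2, 86, 89, 93, 99}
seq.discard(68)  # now {2, 86, 89, 93, 99}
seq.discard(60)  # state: {2, 86, 89, 93, 99}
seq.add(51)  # {2, 51, 86, 89, 93, 99}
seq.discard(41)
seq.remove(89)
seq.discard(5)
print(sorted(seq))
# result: [2, 51, 86, 93, 99]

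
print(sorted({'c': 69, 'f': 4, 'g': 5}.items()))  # [('c', 69), ('f', 4), ('g', 5)]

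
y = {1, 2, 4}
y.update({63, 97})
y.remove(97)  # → {1, 2, 4, 63}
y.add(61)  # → {1, 2, 4, 61, 63}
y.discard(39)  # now {1, 2, 4, 61, 63}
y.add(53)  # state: {1, 2, 4, 53, 61, 63}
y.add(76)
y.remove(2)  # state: {1, 4, 53, 61, 63, 76}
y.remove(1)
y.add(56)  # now {4, 53, 56, 61, 63, 76}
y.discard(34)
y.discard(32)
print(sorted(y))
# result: [4, 53, 56, 61, 63, 76]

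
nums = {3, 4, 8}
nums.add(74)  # {3, 4, 8, 74}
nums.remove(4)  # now {3, 8, 74}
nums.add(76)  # {3, 8, 74, 76}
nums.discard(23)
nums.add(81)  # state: {3, 8, 74, 76, 81}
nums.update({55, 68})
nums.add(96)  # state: {3, 8, 55, 68, 74, 76, 81, 96}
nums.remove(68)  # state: {3, 8, 55, 74, 76, 81, 96}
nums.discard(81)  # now {3, 8, 55, 74, 76, 96}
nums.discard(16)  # {3, 8, 55, 74, 76, 96}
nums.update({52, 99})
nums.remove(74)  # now {3, 8, 52, 55, 76, 96, 99}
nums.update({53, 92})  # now {3, 8, 52, 53, 55, 76, 92, 96, 99}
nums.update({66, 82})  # {3, 8, 52, 53, 55, 66, 76, 82, 92, 96, 99}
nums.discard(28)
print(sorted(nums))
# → [3, 8, 52, 53, 55, 66, 76, 82, 92, 96, 99]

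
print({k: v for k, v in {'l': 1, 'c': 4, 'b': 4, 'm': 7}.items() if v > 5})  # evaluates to {'m': 7}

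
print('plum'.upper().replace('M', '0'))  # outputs PLU0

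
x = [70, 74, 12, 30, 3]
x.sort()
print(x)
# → [3, 12, 30, 70, 74]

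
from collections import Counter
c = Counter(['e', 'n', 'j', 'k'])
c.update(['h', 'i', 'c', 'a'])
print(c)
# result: Counter({'e': 1, 'n': 1, 'j': 1, 'k': 1, 'h': 1, 'i': 1, 'c': 1, 'a': 1})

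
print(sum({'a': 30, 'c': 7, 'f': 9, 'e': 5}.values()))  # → 51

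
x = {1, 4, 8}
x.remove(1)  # {4, 8}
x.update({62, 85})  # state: {4, 8, 62, 85}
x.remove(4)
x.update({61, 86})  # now {8, 61, 62, 85, 86}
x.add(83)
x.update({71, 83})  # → {8, 61, 62, 71, 83, 85, 86}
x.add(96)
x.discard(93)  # {8, 61, 62, 71, 83, 85, 86, 96}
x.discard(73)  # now {8, 61, 62, 71, 83, 85, 86, 96}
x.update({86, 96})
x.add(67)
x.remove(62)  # {8, 61, 67, 71, 83, 85, 86, 96}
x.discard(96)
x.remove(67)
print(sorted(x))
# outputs [8, 61, 71, 83, 85, 86]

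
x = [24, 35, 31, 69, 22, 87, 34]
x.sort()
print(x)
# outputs [22, 24, 31, 34, 35, 69, 87]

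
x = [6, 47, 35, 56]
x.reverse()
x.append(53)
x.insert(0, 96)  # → [96, 56, 35, 47, 6, 53]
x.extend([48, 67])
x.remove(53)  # [96, 56, 35, 47, 6, 48, 67]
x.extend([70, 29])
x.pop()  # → 29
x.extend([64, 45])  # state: [96, 56, 35, 47, 6, 48, 67, 70, 64, 45]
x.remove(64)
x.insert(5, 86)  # [96, 56, 35, 47, 6, 86, 48, 67, 70, 45]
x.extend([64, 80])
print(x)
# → [96, 56, 35, 47, 6, 86, 48, 67, 70, 45, 64, 80]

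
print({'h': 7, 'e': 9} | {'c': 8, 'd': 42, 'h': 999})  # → {'h': 999, 'e': 9, 'c': 8, 'd': 42}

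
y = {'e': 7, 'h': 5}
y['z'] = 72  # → {'e': 7, 'h': 5, 'z': 72}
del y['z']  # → {'e': 7, 'h': 5}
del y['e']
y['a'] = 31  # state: {'h': 5, 'a': 31}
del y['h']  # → {'a': 31}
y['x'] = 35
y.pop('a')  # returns 31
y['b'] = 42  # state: {'x': 35, 'b': 42}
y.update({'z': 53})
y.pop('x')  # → 35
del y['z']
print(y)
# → {'b': 42}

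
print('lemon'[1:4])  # emo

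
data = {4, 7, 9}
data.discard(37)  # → {4, 7, 9}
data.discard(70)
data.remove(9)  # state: {4, 7}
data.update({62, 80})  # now {4, 7, 62, 80}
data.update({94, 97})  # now {4, 7, 62, 80, 94, 97}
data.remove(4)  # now {7, 62, 80, 94, 97}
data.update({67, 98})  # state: {7, 62, 67, 80, 94, 97, 98}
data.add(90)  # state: {7, 62, 67, 80, 90, 94, 97, 98}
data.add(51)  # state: {7, 51, 62, 67, 80, 90, 94, 97, 98}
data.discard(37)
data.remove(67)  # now {7, 51, 62, 80, 90, 94, 97, 98}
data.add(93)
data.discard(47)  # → {7, 51, 62, 80, 90, 93, 94, 97, 98}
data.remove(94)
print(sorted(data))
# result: [7, 51, 62, 80, 90, 93, 97, 98]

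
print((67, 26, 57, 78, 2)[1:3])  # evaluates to (26, 57)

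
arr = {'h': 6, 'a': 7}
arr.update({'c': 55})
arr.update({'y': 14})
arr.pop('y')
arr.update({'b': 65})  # {'h': 6, 'a': 7, 'c': 55, 'b': 65}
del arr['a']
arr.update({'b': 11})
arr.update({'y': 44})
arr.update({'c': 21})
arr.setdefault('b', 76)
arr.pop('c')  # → 21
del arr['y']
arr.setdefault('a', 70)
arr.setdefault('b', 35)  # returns 11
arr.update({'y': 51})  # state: {'h': 6, 'b': 11, 'a': 70, 'y': 51}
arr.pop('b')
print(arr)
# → {'h': 6, 'a': 70, 'y': 51}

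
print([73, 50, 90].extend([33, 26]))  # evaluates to None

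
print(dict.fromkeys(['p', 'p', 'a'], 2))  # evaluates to {'p': 2, 'a': 2}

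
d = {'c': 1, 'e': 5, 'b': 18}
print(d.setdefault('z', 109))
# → 109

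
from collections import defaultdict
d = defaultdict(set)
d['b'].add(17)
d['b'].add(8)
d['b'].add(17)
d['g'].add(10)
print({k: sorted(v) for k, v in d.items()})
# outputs {'b': [8, 17], 'g': [10]}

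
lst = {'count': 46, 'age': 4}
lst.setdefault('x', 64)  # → 64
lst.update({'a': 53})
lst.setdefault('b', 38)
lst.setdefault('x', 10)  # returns 64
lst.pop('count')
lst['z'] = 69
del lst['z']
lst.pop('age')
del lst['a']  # {'x': 64, 'b': 38}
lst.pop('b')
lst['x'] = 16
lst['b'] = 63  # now {'x': 16, 'b': 63}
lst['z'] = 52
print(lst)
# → {'x': 16, 'b': 63, 'z': 52}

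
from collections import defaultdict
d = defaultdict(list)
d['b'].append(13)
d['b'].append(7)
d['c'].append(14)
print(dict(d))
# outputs {'b': [13, 7], 'c': [14]}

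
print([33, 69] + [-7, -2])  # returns [33, 69, -7, -2]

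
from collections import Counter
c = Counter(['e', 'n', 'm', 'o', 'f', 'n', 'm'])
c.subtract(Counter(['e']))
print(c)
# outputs Counter({'n': 2, 'm': 2, 'o': 1, 'f': 1, 'e': 0})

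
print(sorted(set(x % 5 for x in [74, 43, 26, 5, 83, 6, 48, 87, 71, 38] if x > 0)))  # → [0, 1, 2, 3, 4]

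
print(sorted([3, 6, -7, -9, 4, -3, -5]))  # [-9, -7, -5, -3, 3, 4, 6]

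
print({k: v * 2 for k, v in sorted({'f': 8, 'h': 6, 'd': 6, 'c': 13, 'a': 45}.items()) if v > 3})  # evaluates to {'a': 90, 'c': 26, 'd': 12, 'f': 16, 'h': 12}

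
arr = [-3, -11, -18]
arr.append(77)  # [-3, -11, -18, 77]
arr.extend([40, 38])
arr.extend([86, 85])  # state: [-3, -11, -18, 77, 40, 38, 86, 85]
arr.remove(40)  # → [-3, -11, -18, 77, 38, 86, 85]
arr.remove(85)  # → [-3, -11, -18, 77, 38, 86]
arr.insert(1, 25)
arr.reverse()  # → [86, 38, 77, -18, -11, 25, -3]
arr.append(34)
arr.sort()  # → [-18, -11, -3, 25, 34, 38, 77, 86]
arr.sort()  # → [-18, -11, -3, 25, 34, 38, 77, 86]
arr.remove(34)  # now [-18, -11, -3, 25, 38, 77, 86]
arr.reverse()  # [86, 77, 38, 25, -3, -11, -18]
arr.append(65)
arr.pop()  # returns 65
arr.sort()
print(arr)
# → [-18, -11, -3, 25, 38, 77, 86]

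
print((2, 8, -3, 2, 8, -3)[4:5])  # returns (8,)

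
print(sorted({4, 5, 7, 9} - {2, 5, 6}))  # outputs [4, 7, 9]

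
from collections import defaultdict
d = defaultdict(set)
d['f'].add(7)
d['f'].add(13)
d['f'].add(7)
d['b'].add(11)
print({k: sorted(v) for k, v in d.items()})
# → {'f': [7, 13], 'b': [11]}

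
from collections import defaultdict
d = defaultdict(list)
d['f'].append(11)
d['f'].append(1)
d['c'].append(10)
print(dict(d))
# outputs {'f': [11, 1], 'c': [10]}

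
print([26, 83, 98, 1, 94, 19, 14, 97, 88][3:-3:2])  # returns [1, 19]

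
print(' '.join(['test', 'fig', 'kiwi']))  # test fig kiwi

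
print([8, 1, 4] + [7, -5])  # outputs [8, 1, 4, 7, -5]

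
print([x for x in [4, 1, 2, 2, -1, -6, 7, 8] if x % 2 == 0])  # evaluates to [4, 2, 2, -6, 8]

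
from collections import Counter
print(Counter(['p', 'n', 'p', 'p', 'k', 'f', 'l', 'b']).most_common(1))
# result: [('p', 3)]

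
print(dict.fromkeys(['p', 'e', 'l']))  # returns {'p': None, 'e': None, 'l': None}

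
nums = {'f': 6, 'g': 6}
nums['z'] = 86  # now {'f': 6, 'g': 6, 'z': 86}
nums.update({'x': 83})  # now {'f': 6, 'g': 6, 'z': 86, 'x': 83}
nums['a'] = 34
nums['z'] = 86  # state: {'f': 6, 'g': 6, 'z': 86, 'x': 83, 'a': 34}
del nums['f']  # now {'g': 6, 'z': 86, 'x': 83, 'a': 34}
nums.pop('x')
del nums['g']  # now {'z': 86, 'a': 34}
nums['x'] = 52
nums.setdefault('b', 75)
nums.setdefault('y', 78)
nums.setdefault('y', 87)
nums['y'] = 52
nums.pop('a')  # 34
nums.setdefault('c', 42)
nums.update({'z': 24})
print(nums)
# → {'z': 24, 'x': 52, 'b': 75, 'y': 52, 'c': 42}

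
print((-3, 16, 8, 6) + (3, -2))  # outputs (-3, 16, 8, 6, 3, -2)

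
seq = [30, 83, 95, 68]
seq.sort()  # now [30, 68, 83, 95]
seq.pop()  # 95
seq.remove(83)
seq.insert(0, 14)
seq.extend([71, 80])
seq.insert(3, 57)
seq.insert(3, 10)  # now [14, 30, 68, 10, 57, 71, 80]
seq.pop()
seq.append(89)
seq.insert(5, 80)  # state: [14, 30, 68, 10, 57, 80, 71, 89]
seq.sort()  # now [10, 14, 30, 57, 68, 71, 80, 89]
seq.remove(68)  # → [10, 14, 30, 57, 71, 80, 89]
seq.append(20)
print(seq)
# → [10, 14, 30, 57, 71, 80, 89, 20]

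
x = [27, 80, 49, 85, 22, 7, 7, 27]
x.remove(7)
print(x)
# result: [27, 80, 49, 85, 22, 7, 27]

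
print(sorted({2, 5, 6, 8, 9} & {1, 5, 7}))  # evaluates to [5]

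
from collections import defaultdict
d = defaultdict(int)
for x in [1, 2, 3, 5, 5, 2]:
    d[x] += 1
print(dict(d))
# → {1: 1, 2: 2, 3: 1, 5: 2}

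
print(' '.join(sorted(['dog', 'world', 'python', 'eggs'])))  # dog eggs python world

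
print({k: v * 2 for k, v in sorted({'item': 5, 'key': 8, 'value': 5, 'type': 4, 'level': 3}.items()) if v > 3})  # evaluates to {'item': 10, 'key': 16, 'type': 8, 'value': 10}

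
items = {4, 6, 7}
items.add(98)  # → {4, 6, 7, 98}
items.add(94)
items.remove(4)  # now {6, 7, 94, 98}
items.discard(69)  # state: {6, 7, 94, 98}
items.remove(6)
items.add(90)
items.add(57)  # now {7, 57, 90, 94, 98}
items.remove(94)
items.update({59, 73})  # {7, 57, 59, 73, 90, 98}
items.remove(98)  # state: {7, 57, 59, 73, 90}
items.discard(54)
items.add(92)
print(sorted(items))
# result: [7, 57, 59, 73, 90, 92]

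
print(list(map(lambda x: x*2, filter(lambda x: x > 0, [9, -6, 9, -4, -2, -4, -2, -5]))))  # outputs [18, 18]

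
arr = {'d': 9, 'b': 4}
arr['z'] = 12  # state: {'d': 9, 'b': 4, 'z': 12}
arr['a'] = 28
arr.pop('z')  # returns 12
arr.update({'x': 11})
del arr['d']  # {'b': 4, 'a': 28, 'x': 11}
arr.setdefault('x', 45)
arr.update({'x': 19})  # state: {'b': 4, 'a': 28, 'x': 19}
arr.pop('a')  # 28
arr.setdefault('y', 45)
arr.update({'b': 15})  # {'b': 15, 'x': 19, 'y': 45}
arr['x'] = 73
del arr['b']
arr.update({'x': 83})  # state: {'x': 83, 'y': 45}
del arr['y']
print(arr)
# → {'x': 83}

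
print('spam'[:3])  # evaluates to spa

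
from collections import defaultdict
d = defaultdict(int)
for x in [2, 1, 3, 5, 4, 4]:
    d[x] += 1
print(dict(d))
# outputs {2: 1, 1: 1, 3: 1, 5: 1, 4: 2}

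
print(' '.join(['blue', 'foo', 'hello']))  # blue foo hello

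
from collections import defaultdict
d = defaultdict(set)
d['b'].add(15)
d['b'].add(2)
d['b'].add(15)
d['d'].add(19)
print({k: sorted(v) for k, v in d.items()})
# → {'b': [2, 15], 'd': [19]}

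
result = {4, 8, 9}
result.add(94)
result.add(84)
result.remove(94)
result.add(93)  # {4, 8, 9, 84, 93}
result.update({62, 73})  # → {4, 8, 9, 62, 73, 84, 93}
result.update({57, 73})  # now {4, 8, 9, 57, 62, 73, 84, 93}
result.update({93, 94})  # {4, 8, 9, 57, 62, 73, 84, 93, 94}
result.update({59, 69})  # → {4, 8, 9, 57, 59, 62, 69, 73, 84, 93, 94}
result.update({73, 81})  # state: {4, 8, 9, 57, 59, 62, 69, 73, 81, 84, 93, 94}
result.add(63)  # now {4, 8, 9, 57, 59, 62, 63, 69, 73, 81, 84, 93, 94}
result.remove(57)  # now {4, 8, 9, 59, 62, 63, 69, 73, 81, 84, 93, 94}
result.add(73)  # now {4, 8, 9, 59, 62, 63, 69, 73, 81, 84, 93, 94}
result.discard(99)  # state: {4, 8, 9, 59, 62, 63, 69, 73, 81, 84, 93, 94}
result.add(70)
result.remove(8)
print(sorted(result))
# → [4, 9, 59, 62, 63, 69, 70, 73, 81, 84, 93, 94]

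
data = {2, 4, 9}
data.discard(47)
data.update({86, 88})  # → {2, 4, 9, 86, 88}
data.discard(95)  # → {2, 4, 9, 86, 88}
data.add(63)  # {2, 4, 9, 63, 86, 88}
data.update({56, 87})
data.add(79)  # {2, 4, 9, 56, 63, 79, 86, 87, 88}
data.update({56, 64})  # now {2, 4, 9, 56, 63, 64, 79, 86, 87, 88}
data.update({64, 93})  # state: {2, 4, 9, 56, 63, 64, 79, 86, 87, 88, 93}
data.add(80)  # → {2, 4, 9, 56, 63, 64, 79, 80, 86, 87, 88, 93}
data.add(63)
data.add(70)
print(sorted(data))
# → [2, 4, 9, 56, 63, 64, 70, 79, 80, 86, 87, 88, 93]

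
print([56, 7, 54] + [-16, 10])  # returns [56, 7, 54, -16, 10]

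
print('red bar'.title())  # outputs Red Bar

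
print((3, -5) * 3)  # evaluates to (3, -5, 3, -5, 3, -5)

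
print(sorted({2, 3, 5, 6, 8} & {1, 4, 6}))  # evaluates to [6]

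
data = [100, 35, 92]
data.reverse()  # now [92, 35, 100]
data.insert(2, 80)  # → [92, 35, 80, 100]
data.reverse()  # [100, 80, 35, 92]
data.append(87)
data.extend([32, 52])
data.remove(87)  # [100, 80, 35, 92, 32, 52]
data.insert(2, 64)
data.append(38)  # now [100, 80, 64, 35, 92, 32, 52, 38]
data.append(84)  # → [100, 80, 64, 35, 92, 32, 52, 38, 84]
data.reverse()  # [84, 38, 52, 32, 92, 35, 64, 80, 100]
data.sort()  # [32, 35, 38, 52, 64, 80, 84, 92, 100]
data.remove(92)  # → [32, 35, 38, 52, 64, 80, 84, 100]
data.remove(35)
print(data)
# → [32, 38, 52, 64, 80, 84, 100]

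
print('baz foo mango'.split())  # ['baz', 'foo', 'mango']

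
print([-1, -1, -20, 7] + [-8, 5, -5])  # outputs [-1, -1, -20, 7, -8, 5, -5]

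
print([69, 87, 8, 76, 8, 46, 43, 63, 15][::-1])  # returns [15, 63, 43, 46, 8, 76, 8, 87, 69]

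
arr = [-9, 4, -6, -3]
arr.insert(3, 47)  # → [-9, 4, -6, 47, -3]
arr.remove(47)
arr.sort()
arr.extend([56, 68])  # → [-9, -6, -3, 4, 56, 68]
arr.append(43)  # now [-9, -6, -3, 4, 56, 68, 43]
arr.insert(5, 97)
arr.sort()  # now [-9, -6, -3, 4, 43, 56, 68, 97]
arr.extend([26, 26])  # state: [-9, -6, -3, 4, 43, 56, 68, 97, 26, 26]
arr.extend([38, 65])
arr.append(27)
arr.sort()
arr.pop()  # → 97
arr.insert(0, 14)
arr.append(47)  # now [14, -9, -6, -3, 4, 26, 26, 27, 38, 43, 56, 65, 68, 47]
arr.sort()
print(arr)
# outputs [-9, -6, -3, 4, 14, 26, 26, 27, 38, 43, 47, 56, 65, 68]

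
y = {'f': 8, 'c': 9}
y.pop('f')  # 8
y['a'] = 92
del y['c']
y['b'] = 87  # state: {'a': 92, 'b': 87}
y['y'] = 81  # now {'a': 92, 'b': 87, 'y': 81}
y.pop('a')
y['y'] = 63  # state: {'b': 87, 'y': 63}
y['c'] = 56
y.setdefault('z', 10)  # 10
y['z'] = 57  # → {'b': 87, 'y': 63, 'c': 56, 'z': 57}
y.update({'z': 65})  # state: {'b': 87, 'y': 63, 'c': 56, 'z': 65}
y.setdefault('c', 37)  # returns 56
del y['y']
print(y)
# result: {'b': 87, 'c': 56, 'z': 65}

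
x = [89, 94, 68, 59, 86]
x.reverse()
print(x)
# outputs [86, 59, 68, 94, 89]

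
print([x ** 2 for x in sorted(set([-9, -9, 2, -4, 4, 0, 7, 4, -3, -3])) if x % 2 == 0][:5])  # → [16, 0, 4, 16]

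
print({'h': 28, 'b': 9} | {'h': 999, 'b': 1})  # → {'h': 999, 'b': 1}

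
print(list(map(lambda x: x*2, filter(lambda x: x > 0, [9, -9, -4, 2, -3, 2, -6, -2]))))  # [18, 4, 4]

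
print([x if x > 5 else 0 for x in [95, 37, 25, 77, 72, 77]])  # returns [95, 37, 25, 77, 72, 77]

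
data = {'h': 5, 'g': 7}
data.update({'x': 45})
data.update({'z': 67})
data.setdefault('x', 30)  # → 45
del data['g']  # {'h': 5, 'x': 45, 'z': 67}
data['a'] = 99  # {'h': 5, 'x': 45, 'z': 67, 'a': 99}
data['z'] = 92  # {'h': 5, 'x': 45, 'z': 92, 'a': 99}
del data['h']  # {'x': 45, 'z': 92, 'a': 99}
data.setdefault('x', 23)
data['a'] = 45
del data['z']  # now {'x': 45, 'a': 45}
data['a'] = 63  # {'x': 45, 'a': 63}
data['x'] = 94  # {'x': 94, 'a': 63}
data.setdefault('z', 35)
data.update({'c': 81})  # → {'x': 94, 'a': 63, 'z': 35, 'c': 81}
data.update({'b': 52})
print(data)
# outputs {'x': 94, 'a': 63, 'z': 35, 'c': 81, 'b': 52}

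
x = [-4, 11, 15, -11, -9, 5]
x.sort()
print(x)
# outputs [-11, -9, -4, 5, 11, 15]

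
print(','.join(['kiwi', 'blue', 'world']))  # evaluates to kiwi,blue,world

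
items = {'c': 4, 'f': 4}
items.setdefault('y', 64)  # 64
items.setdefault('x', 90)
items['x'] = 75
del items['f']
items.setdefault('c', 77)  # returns 4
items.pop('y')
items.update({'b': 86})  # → {'c': 4, 'x': 75, 'b': 86}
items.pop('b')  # 86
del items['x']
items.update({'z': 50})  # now {'c': 4, 'z': 50}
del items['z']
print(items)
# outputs {'c': 4}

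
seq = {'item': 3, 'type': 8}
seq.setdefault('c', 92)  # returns 92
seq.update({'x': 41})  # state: {'item': 3, 'type': 8, 'c': 92, 'x': 41}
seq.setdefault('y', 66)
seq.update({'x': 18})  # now {'item': 3, 'type': 8, 'c': 92, 'x': 18, 'y': 66}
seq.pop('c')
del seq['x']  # {'item': 3, 'type': 8, 'y': 66}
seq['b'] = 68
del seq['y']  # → {'item': 3, 'type': 8, 'b': 68}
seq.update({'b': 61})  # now {'item': 3, 'type': 8, 'b': 61}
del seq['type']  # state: {'item': 3, 'b': 61}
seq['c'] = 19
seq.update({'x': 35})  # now {'item': 3, 'b': 61, 'c': 19, 'x': 35}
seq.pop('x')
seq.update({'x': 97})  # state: {'item': 3, 'b': 61, 'c': 19, 'x': 97}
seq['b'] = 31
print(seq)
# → {'item': 3, 'b': 31, 'c': 19, 'x': 97}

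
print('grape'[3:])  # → pe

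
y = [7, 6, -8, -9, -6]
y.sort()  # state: [-9, -8, -6, 6, 7]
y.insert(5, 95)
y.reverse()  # [95, 7, 6, -6, -8, -9]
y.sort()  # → [-9, -8, -6, 6, 7, 95]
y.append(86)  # [-9, -8, -6, 6, 7, 95, 86]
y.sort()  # [-9, -8, -6, 6, 7, 86, 95]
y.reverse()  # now [95, 86, 7, 6, -6, -8, -9]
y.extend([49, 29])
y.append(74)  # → [95, 86, 7, 6, -6, -8, -9, 49, 29, 74]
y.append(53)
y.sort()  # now [-9, -8, -6, 6, 7, 29, 49, 53, 74, 86, 95]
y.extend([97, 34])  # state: [-9, -8, -6, 6, 7, 29, 49, 53, 74, 86, 95, 97, 34]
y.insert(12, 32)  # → [-9, -8, -6, 6, 7, 29, 49, 53, 74, 86, 95, 97, 32, 34]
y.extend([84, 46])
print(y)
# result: [-9, -8, -6, 6, 7, 29, 49, 53, 74, 86, 95, 97, 32, 34, 84, 46]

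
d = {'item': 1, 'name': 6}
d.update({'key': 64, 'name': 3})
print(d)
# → {'item': 1, 'name': 3, 'key': 64}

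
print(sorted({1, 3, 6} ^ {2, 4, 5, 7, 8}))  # [1, 2, 3, 4, 5, 6, 7, 8]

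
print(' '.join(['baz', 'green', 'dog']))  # baz green dog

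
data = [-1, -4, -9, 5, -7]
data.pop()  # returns -7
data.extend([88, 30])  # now [-1, -4, -9, 5, 88, 30]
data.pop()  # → 30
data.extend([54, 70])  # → [-1, -4, -9, 5, 88, 54, 70]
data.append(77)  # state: [-1, -4, -9, 5, 88, 54, 70, 77]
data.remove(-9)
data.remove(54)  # [-1, -4, 5, 88, 70, 77]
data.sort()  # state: [-4, -1, 5, 70, 77, 88]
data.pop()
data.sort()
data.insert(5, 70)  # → [-4, -1, 5, 70, 77, 70]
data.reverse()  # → [70, 77, 70, 5, -1, -4]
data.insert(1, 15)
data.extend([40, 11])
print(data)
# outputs [70, 15, 77, 70, 5, -1, -4, 40, 11]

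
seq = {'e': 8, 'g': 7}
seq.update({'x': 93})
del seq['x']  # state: {'e': 8, 'g': 7}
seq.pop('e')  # 8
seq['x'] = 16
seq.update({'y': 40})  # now {'g': 7, 'x': 16, 'y': 40}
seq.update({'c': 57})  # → {'g': 7, 'x': 16, 'y': 40, 'c': 57}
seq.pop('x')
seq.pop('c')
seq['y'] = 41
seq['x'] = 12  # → {'g': 7, 'y': 41, 'x': 12}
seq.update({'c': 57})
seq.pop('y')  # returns 41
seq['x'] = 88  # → {'g': 7, 'x': 88, 'c': 57}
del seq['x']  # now {'g': 7, 'c': 57}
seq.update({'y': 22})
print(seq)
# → {'g': 7, 'c': 57, 'y': 22}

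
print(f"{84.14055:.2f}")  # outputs 84.14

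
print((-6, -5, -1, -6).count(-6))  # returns 2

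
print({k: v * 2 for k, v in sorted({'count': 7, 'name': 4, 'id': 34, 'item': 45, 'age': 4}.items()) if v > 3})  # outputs {'age': 8, 'count': 14, 'id': 68, 'item': 90, 'name': 8}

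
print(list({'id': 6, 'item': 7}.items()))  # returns [('id', 6), ('item', 7)]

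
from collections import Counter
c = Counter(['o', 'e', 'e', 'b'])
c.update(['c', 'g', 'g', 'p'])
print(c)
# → Counter({'e': 2, 'g': 2, 'o': 1, 'b': 1, 'c': 1, 'p': 1})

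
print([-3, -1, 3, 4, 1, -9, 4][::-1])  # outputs [4, -9, 1, 4, 3, -1, -3]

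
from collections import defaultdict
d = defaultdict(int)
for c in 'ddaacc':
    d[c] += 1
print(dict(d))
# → {'d': 2, 'a': 2, 'c': 2}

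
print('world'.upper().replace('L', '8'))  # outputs WOR8D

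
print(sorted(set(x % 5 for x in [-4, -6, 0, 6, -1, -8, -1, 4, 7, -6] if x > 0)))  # [1, 2, 4]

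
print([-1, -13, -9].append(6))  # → None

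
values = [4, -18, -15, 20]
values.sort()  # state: [-18, -15, 4, 20]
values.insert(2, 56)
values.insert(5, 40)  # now [-18, -15, 56, 4, 20, 40]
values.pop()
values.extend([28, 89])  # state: [-18, -15, 56, 4, 20, 28, 89]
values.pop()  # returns 89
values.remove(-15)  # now [-18, 56, 4, 20, 28]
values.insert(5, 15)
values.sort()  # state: [-18, 4, 15, 20, 28, 56]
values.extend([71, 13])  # [-18, 4, 15, 20, 28, 56, 71, 13]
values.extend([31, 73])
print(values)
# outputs [-18, 4, 15, 20, 28, 56, 71, 13, 31, 73]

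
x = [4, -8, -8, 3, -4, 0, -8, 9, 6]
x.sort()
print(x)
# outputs [-8, -8, -8, -4, 0, 3, 4, 6, 9]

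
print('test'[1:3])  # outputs es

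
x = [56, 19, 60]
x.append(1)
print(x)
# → [56, 19, 60, 1]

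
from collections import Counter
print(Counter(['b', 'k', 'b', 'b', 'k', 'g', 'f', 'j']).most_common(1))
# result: [('b', 3)]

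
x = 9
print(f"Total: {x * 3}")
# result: Total: 27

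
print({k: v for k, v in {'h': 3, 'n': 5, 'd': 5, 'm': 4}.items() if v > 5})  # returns {}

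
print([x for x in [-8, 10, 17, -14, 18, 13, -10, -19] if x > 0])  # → [10, 17, 18, 13]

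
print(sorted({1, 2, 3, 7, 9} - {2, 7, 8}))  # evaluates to [1, 3, 9]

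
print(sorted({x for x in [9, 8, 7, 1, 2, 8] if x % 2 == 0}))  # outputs [2, 8]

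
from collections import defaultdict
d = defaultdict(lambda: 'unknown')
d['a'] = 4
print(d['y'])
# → unknown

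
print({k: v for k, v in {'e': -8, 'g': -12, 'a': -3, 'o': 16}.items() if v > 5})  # {'o': 16}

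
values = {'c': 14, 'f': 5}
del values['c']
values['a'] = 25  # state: {'f': 5, 'a': 25}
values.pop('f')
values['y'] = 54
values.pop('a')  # 25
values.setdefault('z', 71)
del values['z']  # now {'y': 54}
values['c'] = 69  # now {'y': 54, 'c': 69}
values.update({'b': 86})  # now {'y': 54, 'c': 69, 'b': 86}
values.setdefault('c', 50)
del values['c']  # {'y': 54, 'b': 86}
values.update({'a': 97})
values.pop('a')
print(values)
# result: {'y': 54, 'b': 86}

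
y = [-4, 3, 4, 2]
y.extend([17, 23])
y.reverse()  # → [23, 17, 2, 4, 3, -4]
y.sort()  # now [-4, 2, 3, 4, 17, 23]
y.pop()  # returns 23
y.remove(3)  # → [-4, 2, 4, 17]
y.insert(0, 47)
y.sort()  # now [-4, 2, 4, 17, 47]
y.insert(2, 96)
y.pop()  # 47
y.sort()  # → [-4, 2, 4, 17, 96]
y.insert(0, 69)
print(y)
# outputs [69, -4, 2, 4, 17, 96]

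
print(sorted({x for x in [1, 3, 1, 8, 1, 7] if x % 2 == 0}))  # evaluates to [8]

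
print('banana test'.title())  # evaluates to Banana Test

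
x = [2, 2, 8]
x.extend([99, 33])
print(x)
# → [2, 2, 8, 99, 33]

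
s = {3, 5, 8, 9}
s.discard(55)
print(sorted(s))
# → [3, 5, 8, 9]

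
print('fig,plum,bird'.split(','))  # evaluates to ['fig', 'plum', 'bird']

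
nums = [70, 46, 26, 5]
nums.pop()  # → 5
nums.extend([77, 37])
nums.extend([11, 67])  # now [70, 46, 26, 77, 37, 11, 67]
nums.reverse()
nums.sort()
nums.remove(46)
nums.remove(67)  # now [11, 26, 37, 70, 77]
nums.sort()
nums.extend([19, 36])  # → [11, 26, 37, 70, 77, 19, 36]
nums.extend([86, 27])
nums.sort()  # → [11, 19, 26, 27, 36, 37, 70, 77, 86]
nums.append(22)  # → [11, 19, 26, 27, 36, 37, 70, 77, 86, 22]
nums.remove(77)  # [11, 19, 26, 27, 36, 37, 70, 86, 22]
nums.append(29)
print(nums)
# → [11, 19, 26, 27, 36, 37, 70, 86, 22, 29]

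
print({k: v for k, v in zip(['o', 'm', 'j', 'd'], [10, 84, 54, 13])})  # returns {'o': 10, 'm': 84, 'j': 54, 'd': 13}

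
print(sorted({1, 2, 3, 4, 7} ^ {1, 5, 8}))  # [2, 3, 4, 5, 7, 8]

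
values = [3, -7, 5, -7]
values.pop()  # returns -7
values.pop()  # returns 5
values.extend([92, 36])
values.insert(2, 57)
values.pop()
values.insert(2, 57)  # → [3, -7, 57, 57, 92]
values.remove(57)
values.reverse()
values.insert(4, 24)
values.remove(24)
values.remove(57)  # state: [92, -7, 3]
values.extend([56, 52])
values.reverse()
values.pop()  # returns 92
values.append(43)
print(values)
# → [52, 56, 3, -7, 43]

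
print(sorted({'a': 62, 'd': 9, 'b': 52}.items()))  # [('a', 62), ('b', 52), ('d', 9)]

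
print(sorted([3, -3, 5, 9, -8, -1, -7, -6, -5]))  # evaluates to [-8, -7, -6, -5, -3, -1, 3, 5, 9]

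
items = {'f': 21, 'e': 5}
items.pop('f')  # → 21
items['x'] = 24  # {'e': 5, 'x': 24}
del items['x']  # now {'e': 5}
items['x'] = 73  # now {'e': 5, 'x': 73}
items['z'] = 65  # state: {'e': 5, 'x': 73, 'z': 65}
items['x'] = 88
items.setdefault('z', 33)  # 65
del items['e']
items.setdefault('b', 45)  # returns 45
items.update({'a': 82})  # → {'x': 88, 'z': 65, 'b': 45, 'a': 82}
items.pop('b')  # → 45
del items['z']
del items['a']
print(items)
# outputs {'x': 88}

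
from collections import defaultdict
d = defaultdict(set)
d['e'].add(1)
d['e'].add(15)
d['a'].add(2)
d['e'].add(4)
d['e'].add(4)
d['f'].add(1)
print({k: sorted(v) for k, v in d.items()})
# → {'e': [1, 4, 15], 'a': [2], 'f': [1]}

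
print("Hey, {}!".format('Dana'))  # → Hey, Dana!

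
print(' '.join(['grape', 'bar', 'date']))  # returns grape bar date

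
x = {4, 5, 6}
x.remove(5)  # {4, 6}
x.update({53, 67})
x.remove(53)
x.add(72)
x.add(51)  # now {4, 6, 51, 67, 72}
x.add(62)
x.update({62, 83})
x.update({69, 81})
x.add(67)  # {4, 6, 51, 62, 67, 69, 72, 81, 83}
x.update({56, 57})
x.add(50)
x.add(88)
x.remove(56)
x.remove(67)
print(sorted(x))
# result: [4, 6, 50, 51, 57, 62, 69, 72, 81, 83, 88]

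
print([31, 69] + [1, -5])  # [31, 69, 1, -5]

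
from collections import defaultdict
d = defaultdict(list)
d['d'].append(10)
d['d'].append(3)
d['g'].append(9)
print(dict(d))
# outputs {'d': [10, 3], 'g': [9]}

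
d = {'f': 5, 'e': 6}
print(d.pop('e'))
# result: 6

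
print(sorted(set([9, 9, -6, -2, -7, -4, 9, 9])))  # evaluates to [-7, -6, -4, -2, 9]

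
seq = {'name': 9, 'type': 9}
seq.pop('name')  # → 9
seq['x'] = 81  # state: {'type': 9, 'x': 81}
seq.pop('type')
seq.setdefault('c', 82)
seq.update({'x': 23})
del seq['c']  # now {'x': 23}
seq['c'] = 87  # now {'x': 23, 'c': 87}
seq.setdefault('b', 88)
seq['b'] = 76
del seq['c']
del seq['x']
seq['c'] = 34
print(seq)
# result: {'b': 76, 'c': 34}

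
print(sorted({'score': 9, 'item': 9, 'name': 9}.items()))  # [('item', 9), ('name', 9), ('score', 9)]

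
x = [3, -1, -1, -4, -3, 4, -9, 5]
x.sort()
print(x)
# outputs [-9, -4, -3, -1, -1, 3, 4, 5]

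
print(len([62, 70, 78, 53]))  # 4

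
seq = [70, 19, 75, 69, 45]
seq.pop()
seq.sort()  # [19, 69, 70, 75]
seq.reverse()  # [75, 70, 69, 19]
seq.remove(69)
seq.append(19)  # [75, 70, 19, 19]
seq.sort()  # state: [19, 19, 70, 75]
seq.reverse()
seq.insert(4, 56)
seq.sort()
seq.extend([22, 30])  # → [19, 19, 56, 70, 75, 22, 30]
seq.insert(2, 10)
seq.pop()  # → 30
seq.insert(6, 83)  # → [19, 19, 10, 56, 70, 75, 83, 22]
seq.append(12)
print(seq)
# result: [19, 19, 10, 56, 70, 75, 83, 22, 12]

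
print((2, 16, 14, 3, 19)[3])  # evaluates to 3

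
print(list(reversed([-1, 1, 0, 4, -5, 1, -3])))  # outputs [-3, 1, -5, 4, 0, 1, -1]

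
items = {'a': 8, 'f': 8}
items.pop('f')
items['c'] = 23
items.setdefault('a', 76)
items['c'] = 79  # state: {'a': 8, 'c': 79}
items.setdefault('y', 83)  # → 83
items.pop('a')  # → 8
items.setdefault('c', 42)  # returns 79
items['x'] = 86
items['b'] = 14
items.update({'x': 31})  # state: {'c': 79, 'y': 83, 'x': 31, 'b': 14}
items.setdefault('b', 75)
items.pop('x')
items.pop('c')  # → 79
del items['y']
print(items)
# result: {'b': 14}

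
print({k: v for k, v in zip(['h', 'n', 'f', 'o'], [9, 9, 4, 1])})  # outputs {'h': 9, 'n': 9, 'f': 4, 'o': 1}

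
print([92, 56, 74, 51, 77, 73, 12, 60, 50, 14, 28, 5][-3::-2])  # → [14, 60, 73, 51, 56]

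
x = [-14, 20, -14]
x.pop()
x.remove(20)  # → [-14]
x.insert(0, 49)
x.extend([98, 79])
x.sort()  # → [-14, 49, 79, 98]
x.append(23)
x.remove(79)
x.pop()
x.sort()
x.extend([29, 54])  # [-14, 49, 98, 29, 54]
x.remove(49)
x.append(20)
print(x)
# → [-14, 98, 29, 54, 20]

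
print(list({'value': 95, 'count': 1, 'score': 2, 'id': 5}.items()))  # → [('value', 95), ('count', 1), ('score', 2), ('id', 5)]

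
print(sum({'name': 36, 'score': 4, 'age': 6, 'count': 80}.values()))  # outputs 126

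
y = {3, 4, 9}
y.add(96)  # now {3, 4, 9, 96}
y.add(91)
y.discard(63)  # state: {3, 4, 9, 91, 96}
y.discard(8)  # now {3, 4, 9, 91, 96}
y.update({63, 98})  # {3, 4, 9, 63, 91, 96, 98}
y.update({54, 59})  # {3, 4, 9, 54, 59, 63, 91, 96, 98}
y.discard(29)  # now {3, 4, 9, 54, 59, 63, 91, 96, 98}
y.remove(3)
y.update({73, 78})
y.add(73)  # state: {4, 9, 54, 59, 63, 73, 78, 91, 96, 98}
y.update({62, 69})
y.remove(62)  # {4, 9, 54, 59, 63, 69, 73, 78, 91, 96, 98}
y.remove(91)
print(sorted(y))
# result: [4, 9, 54, 59, 63, 69, 73, 78, 96, 98]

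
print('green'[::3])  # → ge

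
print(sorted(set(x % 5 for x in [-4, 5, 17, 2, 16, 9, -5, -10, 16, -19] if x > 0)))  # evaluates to [0, 1, 2, 4]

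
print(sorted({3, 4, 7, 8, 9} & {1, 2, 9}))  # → [9]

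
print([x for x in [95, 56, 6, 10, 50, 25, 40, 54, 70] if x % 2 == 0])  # [56, 6, 10, 50, 40, 54, 70]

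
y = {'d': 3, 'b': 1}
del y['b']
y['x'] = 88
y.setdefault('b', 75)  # 75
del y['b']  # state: {'d': 3, 'x': 88}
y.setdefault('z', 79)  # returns 79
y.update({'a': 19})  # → {'d': 3, 'x': 88, 'z': 79, 'a': 19}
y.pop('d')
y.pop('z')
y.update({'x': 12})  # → {'x': 12, 'a': 19}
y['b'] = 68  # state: {'x': 12, 'a': 19, 'b': 68}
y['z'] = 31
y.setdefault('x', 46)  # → 12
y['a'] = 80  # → {'x': 12, 'a': 80, 'b': 68, 'z': 31}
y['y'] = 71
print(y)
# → {'x': 12, 'a': 80, 'b': 68, 'z': 31, 'y': 71}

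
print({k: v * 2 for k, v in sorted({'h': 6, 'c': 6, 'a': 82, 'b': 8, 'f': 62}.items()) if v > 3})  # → {'a': 164, 'b': 16, 'c': 12, 'f': 124, 'h': 12}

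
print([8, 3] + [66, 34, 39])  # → [8, 3, 66, 34, 39]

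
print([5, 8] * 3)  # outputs [5, 8, 5, 8, 5, 8]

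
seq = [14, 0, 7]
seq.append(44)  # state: [14, 0, 7, 44]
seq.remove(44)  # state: [14, 0, 7]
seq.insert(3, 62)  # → [14, 0, 7, 62]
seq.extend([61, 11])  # [14, 0, 7, 62, 61, 11]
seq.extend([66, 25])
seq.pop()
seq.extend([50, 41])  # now [14, 0, 7, 62, 61, 11, 66, 50, 41]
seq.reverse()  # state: [41, 50, 66, 11, 61, 62, 7, 0, 14]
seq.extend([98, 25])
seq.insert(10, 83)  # [41, 50, 66, 11, 61, 62, 7, 0, 14, 98, 83, 25]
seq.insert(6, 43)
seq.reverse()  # [25, 83, 98, 14, 0, 7, 43, 62, 61, 11, 66, 50, 41]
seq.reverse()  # [41, 50, 66, 11, 61, 62, 43, 7, 0, 14, 98, 83, 25]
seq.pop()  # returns 25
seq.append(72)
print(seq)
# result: [41, 50, 66, 11, 61, 62, 43, 7, 0, 14, 98, 83, 72]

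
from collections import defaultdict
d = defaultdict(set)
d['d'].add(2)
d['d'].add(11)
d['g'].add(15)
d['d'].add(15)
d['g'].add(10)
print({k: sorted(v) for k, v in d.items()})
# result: {'d': [2, 11, 15], 'g': [10, 15]}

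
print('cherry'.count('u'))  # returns 0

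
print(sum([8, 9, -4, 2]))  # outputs 15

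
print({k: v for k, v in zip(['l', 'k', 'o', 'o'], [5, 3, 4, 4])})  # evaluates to {'l': 5, 'k': 3, 'o': 4}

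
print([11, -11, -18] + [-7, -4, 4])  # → [11, -11, -18, -7, -4, 4]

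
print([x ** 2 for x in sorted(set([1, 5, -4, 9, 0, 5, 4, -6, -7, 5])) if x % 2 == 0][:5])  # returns [36, 16, 0, 16]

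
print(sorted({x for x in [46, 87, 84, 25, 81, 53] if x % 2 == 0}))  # [46, 84]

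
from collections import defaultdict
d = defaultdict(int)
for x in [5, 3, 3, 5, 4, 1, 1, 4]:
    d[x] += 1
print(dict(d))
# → {5: 2, 3: 2, 4: 2, 1: 2}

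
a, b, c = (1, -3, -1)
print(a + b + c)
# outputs -3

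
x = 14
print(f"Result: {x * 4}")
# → Result: 56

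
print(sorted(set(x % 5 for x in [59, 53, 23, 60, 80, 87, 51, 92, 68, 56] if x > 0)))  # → [0, 1, 2, 3, 4]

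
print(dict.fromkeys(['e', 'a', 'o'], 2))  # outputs {'e': 2, 'a': 2, 'o': 2}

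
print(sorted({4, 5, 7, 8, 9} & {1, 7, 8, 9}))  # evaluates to [7, 8, 9]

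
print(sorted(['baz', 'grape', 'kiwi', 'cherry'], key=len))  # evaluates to ['baz', 'kiwi', 'grape', 'cherry']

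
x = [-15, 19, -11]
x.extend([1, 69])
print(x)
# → [-15, 19, -11, 1, 69]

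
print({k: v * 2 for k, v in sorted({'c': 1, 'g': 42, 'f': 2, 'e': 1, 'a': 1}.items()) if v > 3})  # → {'g': 84}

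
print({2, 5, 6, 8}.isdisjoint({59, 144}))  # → True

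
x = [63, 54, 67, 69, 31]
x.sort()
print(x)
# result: [31, 54, 63, 67, 69]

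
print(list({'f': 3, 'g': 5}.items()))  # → [('f', 3), ('g', 5)]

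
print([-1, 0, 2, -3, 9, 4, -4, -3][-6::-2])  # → [2, -1]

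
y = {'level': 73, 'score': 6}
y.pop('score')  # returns 6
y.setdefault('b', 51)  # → 51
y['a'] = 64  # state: {'level': 73, 'b': 51, 'a': 64}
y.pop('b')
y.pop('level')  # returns 73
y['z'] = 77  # {'a': 64, 'z': 77}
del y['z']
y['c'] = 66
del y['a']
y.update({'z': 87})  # {'c': 66, 'z': 87}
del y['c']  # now {'z': 87}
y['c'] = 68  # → {'z': 87, 'c': 68}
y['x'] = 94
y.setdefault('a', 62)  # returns 62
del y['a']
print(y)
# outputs {'z': 87, 'c': 68, 'x': 94}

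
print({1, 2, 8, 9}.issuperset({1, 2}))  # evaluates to True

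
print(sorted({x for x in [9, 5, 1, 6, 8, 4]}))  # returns [1, 4, 5, 6, 8, 9]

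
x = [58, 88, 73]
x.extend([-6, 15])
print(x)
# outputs [58, 88, 73, -6, 15]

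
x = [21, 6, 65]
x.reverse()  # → [65, 6, 21]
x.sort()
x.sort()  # [6, 21, 65]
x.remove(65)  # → [6, 21]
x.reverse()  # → [21, 6]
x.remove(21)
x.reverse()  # [6]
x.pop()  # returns 6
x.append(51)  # [51]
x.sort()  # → [51]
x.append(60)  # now [51, 60]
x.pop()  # 60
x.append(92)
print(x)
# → [51, 92]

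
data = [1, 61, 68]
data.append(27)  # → [1, 61, 68, 27]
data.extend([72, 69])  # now [1, 61, 68, 27, 72, 69]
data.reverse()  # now [69, 72, 27, 68, 61, 1]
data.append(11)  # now [69, 72, 27, 68, 61, 1, 11]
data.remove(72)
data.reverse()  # [11, 1, 61, 68, 27, 69]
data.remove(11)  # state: [1, 61, 68, 27, 69]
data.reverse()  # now [69, 27, 68, 61, 1]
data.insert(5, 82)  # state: [69, 27, 68, 61, 1, 82]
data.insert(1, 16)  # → [69, 16, 27, 68, 61, 1, 82]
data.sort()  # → [1, 16, 27, 61, 68, 69, 82]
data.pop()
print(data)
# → [1, 16, 27, 61, 68, 69]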